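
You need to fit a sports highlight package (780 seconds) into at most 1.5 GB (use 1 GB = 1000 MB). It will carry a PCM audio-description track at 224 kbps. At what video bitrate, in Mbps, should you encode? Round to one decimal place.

15.2 Mbps

Budget: 1.5 GB = 12000.0 Mb.
Total bitrate budget: 12000.0 Mb / 780 s = 15.385 Mbps.
Audio: 224 kbps = 0.224 Mbps.
Video: 15.385 − 0.224 = 15.161 Mbps.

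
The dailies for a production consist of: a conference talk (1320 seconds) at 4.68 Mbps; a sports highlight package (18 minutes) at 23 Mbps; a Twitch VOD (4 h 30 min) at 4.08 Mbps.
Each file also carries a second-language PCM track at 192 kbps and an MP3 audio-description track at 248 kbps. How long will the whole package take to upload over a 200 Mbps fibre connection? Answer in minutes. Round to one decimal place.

8.8 minutes

Audio total: 192 + 248 = 440 kbps = 0.440 Mbps.
conference talk: 5.120 Mbps × 1320 s = 6758.4 Mb
sports highlight package: 23.440 Mbps × 1080 s = 25315.2 Mb
Twitch VOD: 4.520 Mbps × 16200 s = 73224.0 Mb
Total: 105297.6 Mb = 13162.2 MB.
At 200 Mbps: 105297.6 / 200 = 526 s ≈ 8.77 minutes.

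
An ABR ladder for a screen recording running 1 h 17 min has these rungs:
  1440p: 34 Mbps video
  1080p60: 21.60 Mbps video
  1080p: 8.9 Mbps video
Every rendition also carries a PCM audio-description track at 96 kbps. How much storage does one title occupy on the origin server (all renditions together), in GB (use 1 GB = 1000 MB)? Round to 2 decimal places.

1 h 17 min = 77 min = 4620 s
Audio: 96 kbps = 0.096 Mbps.
Sum of rendition bitrates: (34+0.096) + (21.60+0.096) + (8.9+0.096) = 64.788 Mbps.
× 4620 s = 299,321 Mb = 37,415 MB = 37.42 GB.

37.42 GB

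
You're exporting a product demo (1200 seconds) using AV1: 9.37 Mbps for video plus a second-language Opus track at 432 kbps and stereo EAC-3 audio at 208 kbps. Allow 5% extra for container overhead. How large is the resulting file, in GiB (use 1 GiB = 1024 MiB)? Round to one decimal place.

1.5 GiB

Audio total: 432 + 208 = 640 kbps = 0.640 Mbps.
Total bitrate: 9.37 + 0.640 = 10.010 Mbps.
Stream data: 10.010 Mbps × 1200 s = 12012.0 Mb.
With 5% container overhead: ×1.05.
12,613 Mb = 1,576,575,000 bytes ÷ 1,073,741,824 = 1.468 GiB.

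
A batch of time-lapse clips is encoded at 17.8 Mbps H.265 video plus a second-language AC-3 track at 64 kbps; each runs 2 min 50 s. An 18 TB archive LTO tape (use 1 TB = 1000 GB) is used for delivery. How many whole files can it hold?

47417

2 min 50 s = 170 s
Audio: 64 kbps = 0.064 Mbps.
Total bitrate: 17.864 Mbps.
Per item: 17.864 Mbps × 170 s = 3,037 Mb = 379.6 MB.
Capacity: 18 TB = 144,000,000 Mb; 47417.09 items → 47417 complete.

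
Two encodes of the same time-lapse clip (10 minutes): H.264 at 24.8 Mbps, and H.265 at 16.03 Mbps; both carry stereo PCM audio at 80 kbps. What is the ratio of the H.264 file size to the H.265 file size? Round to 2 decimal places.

10 min = 600 s
Audio: 80 kbps = 0.080 Mbps.
H.264: 24.880 Mbps × 600 s = 14928.0 Mb = 1.866 GB.
H.265: 16.110 Mbps × 600 s = 9666.0 Mb = 1.208 GB.
Ratio: 1.866 / 1.208 = 1.544.

1.54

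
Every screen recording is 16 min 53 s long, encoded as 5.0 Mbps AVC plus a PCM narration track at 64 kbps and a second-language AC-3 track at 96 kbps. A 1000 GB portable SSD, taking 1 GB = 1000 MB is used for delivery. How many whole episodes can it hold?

16 min 53 s = 1013 s
Audio total: 64 + 96 = 160 kbps = 0.160 Mbps.
Total bitrate: 5.160 Mbps.
Per item: 5.160 Mbps × 1013 s = 5,227 Mb = 653.4 MB.
Capacity: 1000 GB = 8,000,000 Mb; 1530.49 items → 1530 complete.

1530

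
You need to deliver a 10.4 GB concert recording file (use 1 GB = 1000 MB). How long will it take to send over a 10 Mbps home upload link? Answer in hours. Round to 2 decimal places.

2.31 hours

File: 10.4 GB = 83200.0 Mb.
At 10 Mbps: 83200.0 / 10 = 8320.0 s ≈ 2.31 hours.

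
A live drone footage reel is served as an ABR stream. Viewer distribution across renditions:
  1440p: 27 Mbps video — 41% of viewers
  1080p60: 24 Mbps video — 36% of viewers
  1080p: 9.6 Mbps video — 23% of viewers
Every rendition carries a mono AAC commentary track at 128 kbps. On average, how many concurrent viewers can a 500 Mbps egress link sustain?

22

Audio: 128 kbps = 0.128 Mbps.
Average per-viewer bitrate: 0.41×27.128 + 0.36×24.128 + 0.23×9.728 = 22.046 Mbps.
500 Mbps = 500.0 Mbps; 500.0 / 22.046 = 22.68 → 22.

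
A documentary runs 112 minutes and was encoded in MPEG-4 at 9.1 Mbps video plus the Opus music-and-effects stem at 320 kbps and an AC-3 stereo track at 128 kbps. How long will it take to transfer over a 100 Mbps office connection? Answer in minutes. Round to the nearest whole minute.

11 minutes

112 min = 6720 s
Audio total: 320 + 128 = 448 kbps = 0.448 Mbps.
Total bitrate: 9.548 Mbps.
File: 9.548 Mbps × 6720 s = 64162.6 Mb.
At 100 Mbps: 64162.6 / 100 = 641.6 s ≈ 10.7 minutes.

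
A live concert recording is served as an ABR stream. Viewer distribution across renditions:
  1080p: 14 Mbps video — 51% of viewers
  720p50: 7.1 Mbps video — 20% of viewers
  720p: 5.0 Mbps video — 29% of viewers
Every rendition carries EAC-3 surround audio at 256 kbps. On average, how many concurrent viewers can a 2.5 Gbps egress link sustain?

243

Audio: 256 kbps = 0.256 Mbps.
Average per-viewer bitrate: 0.51×14.256 + 0.20×7.356 + 0.29×5.256 = 10.266 Mbps.
2.5 Gbps = 2,500 Mbps; 2,500 / 10.266 = 243.52 → 243.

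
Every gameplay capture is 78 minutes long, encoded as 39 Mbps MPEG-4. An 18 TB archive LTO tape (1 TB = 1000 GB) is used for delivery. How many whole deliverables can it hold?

78 min = 4680 s
Per item: 39.000 Mbps × 4680 s = 182,520 Mb = 22,815 MB.
Capacity: 18 TB = 144,000,000 Mb; 788.95 items → 788 complete.

788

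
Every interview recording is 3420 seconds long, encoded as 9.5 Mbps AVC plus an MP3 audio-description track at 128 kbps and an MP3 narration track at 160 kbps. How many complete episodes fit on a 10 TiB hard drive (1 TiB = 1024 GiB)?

Audio total: 128 + 160 = 288 kbps = 0.288 Mbps.
Total bitrate: 9.788 Mbps.
Per item: 9.788 Mbps × 3420 s = 33,475 Mb = 4,184 MB.
Capacity: 10 TiB = 87,960,930 Mb; 2627.66 items → 2627 complete.

2627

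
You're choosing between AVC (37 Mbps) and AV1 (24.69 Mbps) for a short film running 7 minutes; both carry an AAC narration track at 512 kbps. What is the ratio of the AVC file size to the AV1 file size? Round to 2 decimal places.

1.49

7 min = 420 s
Audio: 512 kbps = 0.512 Mbps.
AVC: 37.512 Mbps × 420 s = 15755.0 Mb = 1.969 GB.
AV1: 25.202 Mbps × 420 s = 10584.8 Mb = 1.323 GB.
Ratio: 1.969 / 1.323 = 1.488.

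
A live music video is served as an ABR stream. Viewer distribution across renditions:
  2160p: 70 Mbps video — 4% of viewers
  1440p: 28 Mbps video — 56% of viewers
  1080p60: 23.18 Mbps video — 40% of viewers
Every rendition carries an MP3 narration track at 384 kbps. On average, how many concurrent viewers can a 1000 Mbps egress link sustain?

35

Audio: 384 kbps = 0.384 Mbps.
Average per-viewer bitrate: 0.04×70.384 + 0.56×28.384 + 0.40×23.564 = 28.136 Mbps.
1000 Mbps = 1,000 Mbps; 1,000 / 28.136 = 35.54 → 35.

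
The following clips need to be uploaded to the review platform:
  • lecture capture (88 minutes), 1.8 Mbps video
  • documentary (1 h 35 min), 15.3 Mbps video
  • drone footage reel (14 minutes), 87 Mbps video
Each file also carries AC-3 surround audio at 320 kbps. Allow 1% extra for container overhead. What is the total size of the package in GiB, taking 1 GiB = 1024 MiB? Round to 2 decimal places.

Audio: 320 kbps = 0.320 Mbps.
lecture capture: 2.120 Mbps × 5280 s × 1.01 = 11305.5 Mb
documentary: 15.620 Mbps × 5700 s × 1.01 = 89924.3 Mb
drone footage reel: 87.320 Mbps × 840 s × 1.01 = 74082.3 Mb
Total: 175312.2 Mb = 21914.0 MB.
= 20.41 GiB.

20.41 GiB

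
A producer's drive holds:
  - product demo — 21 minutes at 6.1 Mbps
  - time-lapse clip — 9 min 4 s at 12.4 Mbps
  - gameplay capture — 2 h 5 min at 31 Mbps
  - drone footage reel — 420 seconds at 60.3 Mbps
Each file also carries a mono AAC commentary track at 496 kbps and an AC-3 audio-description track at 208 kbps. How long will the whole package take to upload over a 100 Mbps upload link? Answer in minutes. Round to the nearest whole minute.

47 minutes

Audio total: 496 + 208 = 704 kbps = 0.704 Mbps.
product demo: 6.804 Mbps × 1260 s = 8573.0 Mb
time-lapse clip: 13.104 Mbps × 544 s = 7128.6 Mb
gameplay capture: 31.704 Mbps × 7500 s = 237780.0 Mb
drone footage reel: 61.004 Mbps × 420 s = 25621.7 Mb
Total: 279103.3 Mb = 34887.9 MB.
At 100 Mbps: 279103.3 / 100 = 2791 s ≈ 46.5 minutes.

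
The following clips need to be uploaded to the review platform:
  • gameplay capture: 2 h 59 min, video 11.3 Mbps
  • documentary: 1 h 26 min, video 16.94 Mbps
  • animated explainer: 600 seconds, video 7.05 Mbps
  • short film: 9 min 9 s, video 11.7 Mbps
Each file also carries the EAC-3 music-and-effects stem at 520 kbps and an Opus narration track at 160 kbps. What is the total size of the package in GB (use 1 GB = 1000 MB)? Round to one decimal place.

28.9 GB

Audio total: 520 + 160 = 680 kbps = 0.680 Mbps.
gameplay capture: 11.980 Mbps × 10740 s = 128665.2 Mb
documentary: 17.620 Mbps × 5160 s = 90919.2 Mb
animated explainer: 7.730 Mbps × 600 s = 4638.0 Mb
short film: 12.380 Mbps × 549 s = 6796.6 Mb
Total: 231019.0 Mb = 28877.4 MB.
= 28.88 GB.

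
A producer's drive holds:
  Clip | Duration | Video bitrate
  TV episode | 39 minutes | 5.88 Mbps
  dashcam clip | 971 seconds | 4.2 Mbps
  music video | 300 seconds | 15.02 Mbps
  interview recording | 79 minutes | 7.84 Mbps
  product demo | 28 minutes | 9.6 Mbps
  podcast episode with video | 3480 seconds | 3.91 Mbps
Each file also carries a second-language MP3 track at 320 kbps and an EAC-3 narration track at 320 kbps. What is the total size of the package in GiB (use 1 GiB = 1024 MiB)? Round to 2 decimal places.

Audio total: 320 + 320 = 640 kbps = 0.640 Mbps.
TV episode: 6.520 Mbps × 2340 s = 15256.8 Mb
dashcam clip: 4.840 Mbps × 971 s = 4699.6 Mb
music video: 15.660 Mbps × 300 s = 4698.0 Mb
interview recording: 8.480 Mbps × 4740 s = 40195.2 Mb
product demo: 10.240 Mbps × 1680 s = 17203.2 Mb
podcast episode with video: 4.550 Mbps × 3480 s = 15834.0 Mb
Total: 97886.8 Mb = 12235.9 MB.
= 11.40 GiB.

11.40 GiB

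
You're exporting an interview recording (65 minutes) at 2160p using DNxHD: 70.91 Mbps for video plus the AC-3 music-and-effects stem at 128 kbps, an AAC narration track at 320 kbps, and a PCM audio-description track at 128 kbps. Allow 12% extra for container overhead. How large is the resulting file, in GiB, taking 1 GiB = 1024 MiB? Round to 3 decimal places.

36.351 GiB

65 min = 3900 s
Audio total: 128 + 320 + 128 = 576 kbps = 0.576 Mbps.
Total bitrate: 70.91 + 0.576 = 71.486 Mbps.
Stream data: 71.486 Mbps × 3900 s = 278795.4 Mb.
With 12% container overhead: ×1.12.
312,251 Mb = 39,031,356,000 bytes ÷ 1,073,741,824 = 36.35 GiB.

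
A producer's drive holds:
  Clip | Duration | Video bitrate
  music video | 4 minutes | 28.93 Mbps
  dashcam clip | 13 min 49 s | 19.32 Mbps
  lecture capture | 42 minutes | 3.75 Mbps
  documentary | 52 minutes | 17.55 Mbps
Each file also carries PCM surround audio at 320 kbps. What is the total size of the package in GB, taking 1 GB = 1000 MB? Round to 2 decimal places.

Audio: 320 kbps = 0.320 Mbps.
music video: 29.250 Mbps × 240 s = 7020.0 Mb
dashcam clip: 19.640 Mbps × 829 s = 16281.6 Mb
lecture capture: 4.070 Mbps × 2520 s = 10256.4 Mb
documentary: 17.870 Mbps × 3120 s = 55754.4 Mb
Total: 89312.4 Mb = 11164.0 MB.
= 11.16 GB.

11.16 GB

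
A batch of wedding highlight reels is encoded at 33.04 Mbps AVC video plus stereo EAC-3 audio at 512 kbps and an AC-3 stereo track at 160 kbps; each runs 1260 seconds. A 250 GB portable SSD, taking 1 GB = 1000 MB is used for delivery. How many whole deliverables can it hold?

Audio total: 512 + 160 = 672 kbps = 0.672 Mbps.
Total bitrate: 33.712 Mbps.
Per item: 33.712 Mbps × 1260 s = 42,477 Mb = 5,310 MB.
Capacity: 250 GB = 2,000,000 Mb; 47.08 items → 47 complete.

47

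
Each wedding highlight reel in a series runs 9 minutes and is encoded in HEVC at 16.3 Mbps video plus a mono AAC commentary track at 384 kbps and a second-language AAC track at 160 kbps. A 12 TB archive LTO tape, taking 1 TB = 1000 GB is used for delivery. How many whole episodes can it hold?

9 min = 540 s
Audio total: 384 + 160 = 544 kbps = 0.544 Mbps.
Total bitrate: 16.844 Mbps.
Per item: 16.844 Mbps × 540 s = 9,096 Mb = 1,137 MB.
Capacity: 12 TB = 96,000,000 Mb; 10554.37 items → 10554 complete.

10554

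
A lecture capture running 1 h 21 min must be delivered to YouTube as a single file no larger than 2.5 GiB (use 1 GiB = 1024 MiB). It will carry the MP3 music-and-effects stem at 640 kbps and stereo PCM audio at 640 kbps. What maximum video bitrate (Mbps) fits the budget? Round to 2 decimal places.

3.14 Mbps

Budget: 2.5 GiB = 21474.8 Mb.
1 h 21 min = 81 min = 4860 s
Total bitrate budget: 21474.8 Mb / 4860 s = 4.419 Mbps.
Audio total: 640 + 640 = 1280 kbps = 1.280 Mbps.
Video: 4.419 − 1.280 = 3.139 Mbps.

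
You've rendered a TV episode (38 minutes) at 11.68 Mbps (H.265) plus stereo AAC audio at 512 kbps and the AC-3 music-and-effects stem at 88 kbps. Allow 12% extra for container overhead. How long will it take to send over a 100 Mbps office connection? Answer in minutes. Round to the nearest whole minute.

5 minutes

38 min = 2280 s
Audio total: 512 + 88 = 600 kbps = 0.600 Mbps.
Total bitrate: 12.280 Mbps.
File: 12.280 Mbps × 2280 s = 27998.4 Mb.
With 12% container overhead: ×1.12. → 31358.2 Mb.
At 100 Mbps: 31358.2 / 100 = 313.6 s ≈ 5.23 minutes.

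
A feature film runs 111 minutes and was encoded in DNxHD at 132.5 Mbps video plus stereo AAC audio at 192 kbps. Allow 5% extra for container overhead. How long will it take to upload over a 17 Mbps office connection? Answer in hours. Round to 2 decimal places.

111 min = 6660 s
Audio: 192 kbps = 0.192 Mbps.
Total bitrate: 132.692 Mbps.
File: 132.692 Mbps × 6660 s = 883728.7 Mb.
With 5% container overhead: ×1.05. → 927915.2 Mb.
At 17 Mbps: 927915.2 / 17 = 54583.2 s ≈ 15.2 hours.

15.16 hours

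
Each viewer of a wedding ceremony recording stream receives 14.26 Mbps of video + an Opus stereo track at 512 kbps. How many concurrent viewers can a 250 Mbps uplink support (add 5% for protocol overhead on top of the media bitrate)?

16

Audio: 512 kbps = 0.512 Mbps.
Per-viewer media rate: 14.772 Mbps.
On the wire with 5% overhead: 15.511 Mbps.
250 Mbps = 250.0 Mbps; 250.0 / 15.511 = 16.12 → 16 viewers.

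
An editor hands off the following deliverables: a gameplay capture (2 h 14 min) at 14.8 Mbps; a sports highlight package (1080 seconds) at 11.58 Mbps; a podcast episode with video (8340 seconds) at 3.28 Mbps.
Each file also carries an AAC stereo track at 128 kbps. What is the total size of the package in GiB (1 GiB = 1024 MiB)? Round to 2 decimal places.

Audio: 128 kbps = 0.128 Mbps.
gameplay capture: 14.928 Mbps × 8040 s = 120021.1 Mb
sports highlight package: 11.708 Mbps × 1080 s = 12644.6 Mb
podcast episode with video: 3.408 Mbps × 8340 s = 28422.7 Mb
Total: 161088.5 Mb = 20136.1 MB.
= 18.75 GiB.

18.75 GiB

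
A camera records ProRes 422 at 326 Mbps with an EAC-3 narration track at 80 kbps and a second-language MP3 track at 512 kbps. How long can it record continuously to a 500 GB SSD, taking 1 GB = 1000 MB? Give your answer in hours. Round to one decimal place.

3.4 hours

Audio total: 80 + 512 = 592 kbps = 0.592 Mbps.
Total bitrate: 326 + 0.592 = 326.592 Mbps.
Capacity: 500 GB = 4,000,000 Mb.
Recording time: 4,000,000 / 326.592 = 12,248 s ≈ 3.40 hours.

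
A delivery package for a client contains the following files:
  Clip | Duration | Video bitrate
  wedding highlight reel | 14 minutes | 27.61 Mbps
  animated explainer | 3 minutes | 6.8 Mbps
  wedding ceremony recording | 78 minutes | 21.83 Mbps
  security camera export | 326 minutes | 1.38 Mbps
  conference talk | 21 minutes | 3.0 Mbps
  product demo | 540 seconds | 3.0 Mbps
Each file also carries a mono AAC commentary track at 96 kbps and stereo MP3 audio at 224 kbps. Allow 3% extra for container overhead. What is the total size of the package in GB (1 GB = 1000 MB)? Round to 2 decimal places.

21.58 GB

Audio total: 96 + 224 = 320 kbps = 0.320 Mbps.
wedding highlight reel: 27.930 Mbps × 840 s × 1.03 = 24165.0 Mb
animated explainer: 7.120 Mbps × 180 s × 1.03 = 1320.0 Mb
wedding ceremony recording: 22.150 Mbps × 4680 s × 1.03 = 106771.9 Mb
security camera export: 1.700 Mbps × 19560 s × 1.03 = 34249.6 Mb
conference talk: 3.320 Mbps × 1260 s × 1.03 = 4308.7 Mb
product demo: 3.320 Mbps × 540 s × 1.03 = 1846.6 Mb
Total: 172661.8 Mb = 21582.7 MB.
= 21.58 GB.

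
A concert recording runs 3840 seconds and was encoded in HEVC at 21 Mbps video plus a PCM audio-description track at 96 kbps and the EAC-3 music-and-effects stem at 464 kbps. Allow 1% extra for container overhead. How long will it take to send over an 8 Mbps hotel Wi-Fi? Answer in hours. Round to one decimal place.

Audio total: 96 + 464 = 560 kbps = 0.560 Mbps.
Total bitrate: 21.560 Mbps.
File: 21.560 Mbps × 3840 s = 82790.4 Mb.
With 1% container overhead: ×1.01. → 83618.3 Mb.
At 8 Mbps: 83618.3 / 8 = 10452.3 s ≈ 2.9 hours.

2.9 hours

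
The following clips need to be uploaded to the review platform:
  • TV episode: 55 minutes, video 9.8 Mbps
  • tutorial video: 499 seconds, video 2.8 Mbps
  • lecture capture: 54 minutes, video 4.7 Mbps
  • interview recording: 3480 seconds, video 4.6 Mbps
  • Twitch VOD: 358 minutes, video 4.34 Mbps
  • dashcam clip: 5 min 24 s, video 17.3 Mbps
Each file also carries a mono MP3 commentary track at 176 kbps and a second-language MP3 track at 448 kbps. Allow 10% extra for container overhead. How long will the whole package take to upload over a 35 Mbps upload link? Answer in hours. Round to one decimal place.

Audio total: 176 + 448 = 624 kbps = 0.624 Mbps.
TV episode: 10.424 Mbps × 3300 s × 1.10 = 37839.1 Mb
tutorial video: 3.424 Mbps × 499 s × 1.10 = 1879.4 Mb
lecture capture: 5.324 Mbps × 3240 s × 1.10 = 18974.7 Mb
interview recording: 5.224 Mbps × 3480 s × 1.10 = 19997.5 Mb
Twitch VOD: 4.964 Mbps × 21480 s × 1.10 = 117289.4 Mb
dashcam clip: 17.924 Mbps × 324 s × 1.10 = 6388.1 Mb
Total: 202368.3 Mb = 25296.0 MB.
At 35 Mbps: 202368.3 / 35 = 5782 s ≈ 1.61 hours.

1.6 hours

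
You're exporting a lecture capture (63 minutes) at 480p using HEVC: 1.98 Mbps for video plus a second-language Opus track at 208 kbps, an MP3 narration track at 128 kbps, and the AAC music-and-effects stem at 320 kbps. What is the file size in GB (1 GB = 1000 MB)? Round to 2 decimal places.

1.25 GB

63 min = 3780 s
Audio total: 208 + 128 + 320 = 656 kbps = 0.656 Mbps.
Total bitrate: 1.98 + 0.656 = 2.636 Mbps.
Stream data: 2.636 Mbps × 3780 s = 9964.1 Mb.
9,964 Mb ÷ 8 = 1,246 MB → 1.246 GB.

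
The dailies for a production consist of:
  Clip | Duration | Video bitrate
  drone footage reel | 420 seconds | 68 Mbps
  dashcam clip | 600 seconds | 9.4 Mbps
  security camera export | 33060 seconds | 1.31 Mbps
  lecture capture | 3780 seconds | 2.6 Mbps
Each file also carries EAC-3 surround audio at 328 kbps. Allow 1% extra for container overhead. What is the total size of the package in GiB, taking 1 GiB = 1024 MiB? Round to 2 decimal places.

Audio: 328 kbps = 0.328 Mbps.
drone footage reel: 68.328 Mbps × 420 s × 1.01 = 28984.7 Mb
dashcam clip: 9.728 Mbps × 600 s × 1.01 = 5895.2 Mb
security camera export: 1.638 Mbps × 33060 s × 1.01 = 54693.8 Mb
lecture capture: 2.928 Mbps × 3780 s × 1.01 = 11178.5 Mb
Total: 100752.2 Mb = 12594.0 MB.
= 11.73 GiB.

11.73 GiB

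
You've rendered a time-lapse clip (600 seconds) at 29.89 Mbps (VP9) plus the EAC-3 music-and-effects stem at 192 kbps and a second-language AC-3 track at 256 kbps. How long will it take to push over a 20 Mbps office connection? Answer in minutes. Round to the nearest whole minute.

Audio total: 192 + 256 = 448 kbps = 0.448 Mbps.
Total bitrate: 30.338 Mbps.
File: 30.338 Mbps × 600 s = 18202.8 Mb.
At 20 Mbps: 18202.8 / 20 = 910.1 s ≈ 15.2 minutes.

15 minutes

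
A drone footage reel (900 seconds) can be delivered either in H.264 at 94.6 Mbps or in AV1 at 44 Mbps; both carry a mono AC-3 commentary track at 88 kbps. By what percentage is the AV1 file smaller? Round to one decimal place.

53.4%

Audio: 88 kbps = 0.088 Mbps.
H.264: 94.688 Mbps × 900 s = 85219.2 Mb = 10.652 GB.
AV1: 44.088 Mbps × 900 s = 39679.2 Mb = 4.960 GB.
Reduction: (1 − 4.960/10.652) × 100 = 53.44%.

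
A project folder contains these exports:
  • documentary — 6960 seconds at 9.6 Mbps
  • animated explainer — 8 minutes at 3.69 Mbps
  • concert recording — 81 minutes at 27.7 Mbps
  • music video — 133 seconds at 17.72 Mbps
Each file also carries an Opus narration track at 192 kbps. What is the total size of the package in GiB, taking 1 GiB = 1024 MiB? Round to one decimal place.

24.2 GiB

Audio: 192 kbps = 0.192 Mbps.
documentary: 9.792 Mbps × 6960 s = 68152.3 Mb
animated explainer: 3.882 Mbps × 480 s = 1863.4 Mb
concert recording: 27.892 Mbps × 4860 s = 135555.1 Mb
music video: 17.912 Mbps × 133 s = 2382.3 Mb
Total: 207953.1 Mb = 25994.1 MB.
= 24.21 GiB.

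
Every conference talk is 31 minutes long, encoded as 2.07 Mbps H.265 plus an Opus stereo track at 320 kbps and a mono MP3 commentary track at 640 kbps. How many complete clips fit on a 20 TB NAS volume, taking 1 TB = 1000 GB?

28389

31 min = 1860 s
Audio total: 320 + 640 = 960 kbps = 0.960 Mbps.
Total bitrate: 3.030 Mbps.
Per item: 3.030 Mbps × 1860 s = 5,636 Mb = 704.5 MB.
Capacity: 20 TB = 160,000,000 Mb; 28389.94 items → 28389 complete.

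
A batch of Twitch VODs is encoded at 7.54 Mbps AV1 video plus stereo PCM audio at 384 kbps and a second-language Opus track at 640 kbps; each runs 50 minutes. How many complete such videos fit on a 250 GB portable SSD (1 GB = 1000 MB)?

50 min = 3000 s
Audio total: 384 + 640 = 1024 kbps = 1.024 Mbps.
Total bitrate: 8.564 Mbps.
Per item: 8.564 Mbps × 3000 s = 25,692 Mb = 3,212 MB.
Capacity: 250 GB = 2,000,000 Mb; 77.85 items → 77 complete.

77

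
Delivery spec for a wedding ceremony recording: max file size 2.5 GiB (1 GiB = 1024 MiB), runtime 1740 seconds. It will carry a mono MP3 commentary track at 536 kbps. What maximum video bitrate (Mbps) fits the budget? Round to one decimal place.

11.8 Mbps

Budget: 2.5 GiB = 21474.8 Mb.
Total bitrate budget: 21474.8 Mb / 1740 s = 12.342 Mbps.
Audio: 536 kbps = 0.536 Mbps.
Video: 12.342 − 0.536 = 11.806 Mbps.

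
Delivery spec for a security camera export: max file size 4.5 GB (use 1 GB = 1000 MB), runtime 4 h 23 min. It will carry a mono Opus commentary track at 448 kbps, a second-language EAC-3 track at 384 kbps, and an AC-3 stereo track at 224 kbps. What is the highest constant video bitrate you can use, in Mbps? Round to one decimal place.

Budget: 4.5 GB = 36000.0 Mb.
4 h 23 min = 263 min = 15780 s
Total bitrate budget: 36000.0 Mb / 15780 s = 2.281 Mbps.
Audio total: 448 + 384 + 224 = 1056 kbps = 1.056 Mbps.
Video: 2.281 − 1.056 = 1.225 Mbps.

1.2 Mbps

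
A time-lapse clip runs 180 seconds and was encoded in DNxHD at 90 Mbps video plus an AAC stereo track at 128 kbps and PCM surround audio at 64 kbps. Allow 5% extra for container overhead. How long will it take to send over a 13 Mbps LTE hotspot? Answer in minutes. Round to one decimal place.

Audio total: 128 + 64 = 192 kbps = 0.192 Mbps.
Total bitrate: 90.192 Mbps.
File: 90.192 Mbps × 180 s = 16234.6 Mb.
With 5% container overhead: ×1.05. → 17046.3 Mb.
At 13 Mbps: 17046.3 / 13 = 1311.3 s ≈ 21.9 minutes.

21.9 minutes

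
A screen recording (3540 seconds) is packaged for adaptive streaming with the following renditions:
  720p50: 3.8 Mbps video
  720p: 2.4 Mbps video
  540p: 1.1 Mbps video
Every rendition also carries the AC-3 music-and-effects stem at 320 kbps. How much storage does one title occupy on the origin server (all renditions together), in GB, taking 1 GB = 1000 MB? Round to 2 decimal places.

3.66 GB

Audio: 320 kbps = 0.320 Mbps.
Sum of rendition bitrates: (3.8+0.320) + (2.4+0.320) + (1.1+0.320) = 8.260 Mbps.
× 3540 s = 29,240 Mb = 3,655 MB = 3.655 GB.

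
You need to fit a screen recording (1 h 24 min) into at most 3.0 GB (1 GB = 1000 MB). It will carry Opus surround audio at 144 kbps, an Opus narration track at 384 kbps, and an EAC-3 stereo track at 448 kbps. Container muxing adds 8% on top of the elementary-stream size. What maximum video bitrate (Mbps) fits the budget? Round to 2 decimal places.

3.43 Mbps

Budget: 3.0 GB = 24000.0 Mb.
Stream payload after overhead: 24000.0 / 1.08 = 22222.2 Mb.
1 h 24 min = 84 min = 5040 s
Total bitrate budget: 22222.2 Mb / 5040 s = 4.409 Mbps.
Audio total: 144 + 384 + 448 = 976 kbps = 0.976 Mbps.
Video: 4.409 − 0.976 = 3.433 Mbps.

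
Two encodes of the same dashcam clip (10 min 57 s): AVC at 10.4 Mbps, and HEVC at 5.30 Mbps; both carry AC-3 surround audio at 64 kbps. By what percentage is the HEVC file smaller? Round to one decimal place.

10 min 57 s = 657 s
Audio: 64 kbps = 0.064 Mbps.
AVC: 10.464 Mbps × 657 s = 6874.8 Mb = 0.859 GB.
HEVC: 5.364 Mbps × 657 s = 3524.1 Mb = 0.441 GB.
Reduction: (1 − 0.441/0.859) × 100 = 48.74%.

48.7%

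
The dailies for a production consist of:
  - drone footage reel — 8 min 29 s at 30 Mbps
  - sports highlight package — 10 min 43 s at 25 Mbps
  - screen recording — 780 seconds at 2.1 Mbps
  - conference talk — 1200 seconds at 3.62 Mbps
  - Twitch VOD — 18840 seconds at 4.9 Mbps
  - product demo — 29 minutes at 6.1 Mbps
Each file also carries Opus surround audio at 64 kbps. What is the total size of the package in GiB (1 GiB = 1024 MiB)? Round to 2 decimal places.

16.50 GiB

Audio: 64 kbps = 0.064 Mbps.
drone footage reel: 30.064 Mbps × 509 s = 15302.6 Mb
sports highlight package: 25.064 Mbps × 643 s = 16116.2 Mb
screen recording: 2.164 Mbps × 780 s = 1687.9 Mb
conference talk: 3.684 Mbps × 1200 s = 4420.8 Mb
Twitch VOD: 4.964 Mbps × 18840 s = 93521.8 Mb
product demo: 6.164 Mbps × 1740 s = 10725.4 Mb
Total: 141774.6 Mb = 17721.8 MB.
= 16.50 GiB.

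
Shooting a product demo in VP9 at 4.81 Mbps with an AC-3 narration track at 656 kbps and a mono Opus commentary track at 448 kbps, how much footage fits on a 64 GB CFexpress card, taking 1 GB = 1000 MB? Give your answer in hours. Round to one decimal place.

Audio total: 656 + 448 = 1104 kbps = 1.104 Mbps.
Total bitrate: 4.81 + 1.104 = 5.914 Mbps.
Capacity: 64 GB = 512,000 Mb.
Recording time: 512,000 / 5.914 = 86,574 s ≈ 24.0 hours.

24.0 hours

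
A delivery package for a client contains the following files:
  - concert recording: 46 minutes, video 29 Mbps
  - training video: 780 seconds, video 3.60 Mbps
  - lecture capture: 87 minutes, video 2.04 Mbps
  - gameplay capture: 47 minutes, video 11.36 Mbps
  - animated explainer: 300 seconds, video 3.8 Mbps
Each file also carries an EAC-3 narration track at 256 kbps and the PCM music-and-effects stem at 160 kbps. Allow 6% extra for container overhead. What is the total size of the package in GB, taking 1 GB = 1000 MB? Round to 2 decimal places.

17.44 GB

Audio total: 256 + 160 = 416 kbps = 0.416 Mbps.
concert recording: 29.416 Mbps × 2760 s × 1.06 = 86059.4 Mb
training video: 4.016 Mbps × 780 s × 1.06 = 3320.4 Mb
lecture capture: 2.456 Mbps × 5220 s × 1.06 = 13589.5 Mb
gameplay capture: 11.776 Mbps × 2820 s × 1.06 = 35200.8 Mb
animated explainer: 4.216 Mbps × 300 s × 1.06 = 1340.7 Mb
Total: 139510.9 Mb = 17438.9 MB.
= 17.44 GB.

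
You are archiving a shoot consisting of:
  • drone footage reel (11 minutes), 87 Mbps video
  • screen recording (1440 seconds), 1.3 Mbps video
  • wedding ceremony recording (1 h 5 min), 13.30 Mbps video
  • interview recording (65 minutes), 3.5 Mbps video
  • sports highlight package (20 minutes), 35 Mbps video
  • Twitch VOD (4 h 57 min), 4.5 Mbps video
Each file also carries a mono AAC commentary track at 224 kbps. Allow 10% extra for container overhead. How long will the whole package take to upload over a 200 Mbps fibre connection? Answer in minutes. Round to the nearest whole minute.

Audio: 224 kbps = 0.224 Mbps.
drone footage reel: 87.224 Mbps × 660 s × 1.10 = 63324.6 Mb
screen recording: 1.524 Mbps × 1440 s × 1.10 = 2414.0 Mb
wedding ceremony recording: 13.524 Mbps × 3900 s × 1.10 = 58018.0 Mb
interview recording: 3.724 Mbps × 3900 s × 1.10 = 15976.0 Mb
sports highlight package: 35.224 Mbps × 1200 s × 1.10 = 46495.7 Mb
Twitch VOD: 4.724 Mbps × 17820 s × 1.10 = 92599.8 Mb
Total: 278828.1 Mb = 34853.5 MB.
At 200 Mbps: 278828.1 / 200 = 1394 s ≈ 23.2 minutes.

23 minutes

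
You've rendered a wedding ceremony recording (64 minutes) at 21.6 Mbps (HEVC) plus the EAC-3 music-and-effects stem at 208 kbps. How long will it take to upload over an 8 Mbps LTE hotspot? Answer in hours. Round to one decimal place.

64 min = 3840 s
Audio: 208 kbps = 0.208 Mbps.
Total bitrate: 21.808 Mbps.
File: 21.808 Mbps × 3840 s = 83742.7 Mb.
At 8 Mbps: 83742.7 / 8 = 10467.8 s ≈ 2.91 hours.

2.9 hours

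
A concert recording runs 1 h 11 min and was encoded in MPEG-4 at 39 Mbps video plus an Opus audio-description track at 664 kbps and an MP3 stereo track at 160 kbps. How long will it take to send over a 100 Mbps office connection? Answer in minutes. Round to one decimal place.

1 h 11 min = 71 min = 4260 s
Audio total: 664 + 160 = 824 kbps = 0.824 Mbps.
Total bitrate: 39.824 Mbps.
File: 39.824 Mbps × 4260 s = 169650.2 Mb.
At 100 Mbps: 169650.2 / 100 = 1696.5 s ≈ 28.3 minutes.

28.3 minutes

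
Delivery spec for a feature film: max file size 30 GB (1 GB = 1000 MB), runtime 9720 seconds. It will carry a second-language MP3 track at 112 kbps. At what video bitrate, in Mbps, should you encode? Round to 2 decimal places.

Budget: 30 GB = 240000.0 Mb.
Total bitrate budget: 240000.0 Mb / 9720 s = 24.691 Mbps.
Audio: 112 kbps = 0.112 Mbps.
Video: 24.691 − 0.112 = 24.579 Mbps.

24.58 Mbps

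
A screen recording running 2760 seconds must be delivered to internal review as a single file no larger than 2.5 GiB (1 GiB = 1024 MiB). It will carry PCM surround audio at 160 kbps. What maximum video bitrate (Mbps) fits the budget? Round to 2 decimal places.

7.62 Mbps

Budget: 2.5 GiB = 21474.8 Mb.
Total bitrate budget: 21474.8 Mb / 2760 s = 7.781 Mbps.
Audio: 160 kbps = 0.160 Mbps.
Video: 7.781 − 0.160 = 7.621 Mbps.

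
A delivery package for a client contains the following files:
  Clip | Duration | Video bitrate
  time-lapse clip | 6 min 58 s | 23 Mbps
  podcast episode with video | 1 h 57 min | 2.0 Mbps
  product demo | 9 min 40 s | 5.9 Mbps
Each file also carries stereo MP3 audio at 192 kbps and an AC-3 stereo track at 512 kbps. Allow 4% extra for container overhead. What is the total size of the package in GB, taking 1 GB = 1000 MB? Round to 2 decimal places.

4.25 GB

Audio total: 192 + 512 = 704 kbps = 0.704 Mbps.
time-lapse clip: 23.704 Mbps × 418 s × 1.04 = 10304.6 Mb
podcast episode with video: 2.704 Mbps × 7020 s × 1.04 = 19741.4 Mb
product demo: 6.604 Mbps × 580 s × 1.04 = 3983.5 Mb
Total: 34029.5 Mb = 4253.7 MB.
= 4.254 GB.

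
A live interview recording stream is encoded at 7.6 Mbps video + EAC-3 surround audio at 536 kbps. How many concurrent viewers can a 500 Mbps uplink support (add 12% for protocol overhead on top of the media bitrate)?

Audio: 536 kbps = 0.536 Mbps.
Per-viewer media rate: 8.136 Mbps.
On the wire with 12% overhead: 9.112 Mbps.
500 Mbps = 500.0 Mbps; 500.0 / 9.112 = 54.87 → 54 viewers.

54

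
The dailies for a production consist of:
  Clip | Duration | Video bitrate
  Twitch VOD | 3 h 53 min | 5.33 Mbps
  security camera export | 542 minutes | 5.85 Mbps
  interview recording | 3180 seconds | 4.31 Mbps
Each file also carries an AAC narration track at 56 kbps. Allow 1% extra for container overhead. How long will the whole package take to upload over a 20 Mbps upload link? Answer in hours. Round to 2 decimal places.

3.95 hours

Audio: 56 kbps = 0.056 Mbps.
Twitch VOD: 5.386 Mbps × 13980 s × 1.01 = 76049.2 Mb
security camera export: 5.906 Mbps × 32520 s × 1.01 = 193983.8 Mb
interview recording: 4.366 Mbps × 3180 s × 1.01 = 14022.7 Mb
Total: 284055.7 Mb = 35507.0 MB.
At 20 Mbps: 284055.7 / 20 = 14203 s ≈ 3.95 hours.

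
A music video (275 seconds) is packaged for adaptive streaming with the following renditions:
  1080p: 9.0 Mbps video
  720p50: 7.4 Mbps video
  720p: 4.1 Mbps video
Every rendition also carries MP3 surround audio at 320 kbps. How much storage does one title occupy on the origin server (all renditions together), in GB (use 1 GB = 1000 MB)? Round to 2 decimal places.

0.74 GB

Audio: 320 kbps = 0.320 Mbps.
Sum of rendition bitrates: (9.0+0.320) + (7.4+0.320) + (4.1+0.320) = 21.460 Mbps.
× 275 s = 5,902 Mb = 737.7 MB = 0.7377 GB.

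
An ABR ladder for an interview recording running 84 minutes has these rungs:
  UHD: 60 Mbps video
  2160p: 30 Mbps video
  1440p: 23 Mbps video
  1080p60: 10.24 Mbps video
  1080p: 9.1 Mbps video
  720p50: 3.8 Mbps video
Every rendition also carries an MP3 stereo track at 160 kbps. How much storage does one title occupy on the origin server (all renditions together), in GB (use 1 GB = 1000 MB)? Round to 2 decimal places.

84 min = 5040 s
Audio: 160 kbps = 0.160 Mbps.
Sum of rendition bitrates: (60+0.160) + (30+0.160) + (23+0.160) + (10.24+0.160) + (9.1+0.160) + (3.8+0.160) = 137.100 Mbps.
× 5040 s = 690,984 Mb = 86,373 MB = 86.37 GB.

86.37 GB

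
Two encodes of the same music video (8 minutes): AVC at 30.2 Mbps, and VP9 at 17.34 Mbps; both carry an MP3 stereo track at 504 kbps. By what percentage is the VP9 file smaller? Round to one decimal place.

8 min = 480 s
Audio: 504 kbps = 0.504 Mbps.
AVC: 30.704 Mbps × 480 s = 14737.9 Mb = 1.842 GB.
VP9: 17.844 Mbps × 480 s = 8565.1 Mb = 1.071 GB.
Reduction: (1 − 1.071/1.842) × 100 = 41.88%.

41.9%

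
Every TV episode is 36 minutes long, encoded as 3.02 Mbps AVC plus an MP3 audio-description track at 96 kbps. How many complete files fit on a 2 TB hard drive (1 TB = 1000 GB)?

2377

36 min = 2160 s
Audio: 96 kbps = 0.096 Mbps.
Total bitrate: 3.116 Mbps.
Per item: 3.116 Mbps × 2160 s = 6,731 Mb = 841.3 MB.
Capacity: 2 TB = 16,000,000 Mb; 2377.22 items → 2377 complete.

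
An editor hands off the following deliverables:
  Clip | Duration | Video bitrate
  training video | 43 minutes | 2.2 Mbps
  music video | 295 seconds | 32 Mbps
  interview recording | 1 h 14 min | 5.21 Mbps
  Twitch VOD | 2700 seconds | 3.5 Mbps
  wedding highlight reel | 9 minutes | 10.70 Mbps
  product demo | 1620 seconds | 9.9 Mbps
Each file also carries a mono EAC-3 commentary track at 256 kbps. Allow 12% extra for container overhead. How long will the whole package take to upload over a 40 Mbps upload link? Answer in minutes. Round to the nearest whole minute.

Audio: 256 kbps = 0.256 Mbps.
training video: 2.456 Mbps × 2580 s × 1.12 = 7096.9 Mb
music video: 32.256 Mbps × 295 s × 1.12 = 10657.4 Mb
interview recording: 5.466 Mbps × 4440 s × 1.12 = 27181.3 Mb
Twitch VOD: 3.756 Mbps × 2700 s × 1.12 = 11358.1 Mb
wedding highlight reel: 10.956 Mbps × 540 s × 1.12 = 6626.2 Mb
product demo: 10.156 Mbps × 1620 s × 1.12 = 18427.0 Mb
Total: 81346.9 Mb = 10168.4 MB.
At 40 Mbps: 81346.9 / 40 = 2034 s ≈ 33.9 minutes.

34 minutes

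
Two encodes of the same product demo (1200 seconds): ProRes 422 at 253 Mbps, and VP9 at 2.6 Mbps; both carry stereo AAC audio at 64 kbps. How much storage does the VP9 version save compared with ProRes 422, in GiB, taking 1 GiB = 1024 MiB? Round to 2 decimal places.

Audio: 64 kbps = 0.064 Mbps.
ProRes 422: 253.064 Mbps × 1200 s = 303676.8 Mb = 35.353 GiB.
VP9: 2.664 Mbps × 1200 s = 3196.8 Mb = 0.372 GiB.
Saving: 35.353 − 0.372 = 34.980 GiB.

34.98 GiB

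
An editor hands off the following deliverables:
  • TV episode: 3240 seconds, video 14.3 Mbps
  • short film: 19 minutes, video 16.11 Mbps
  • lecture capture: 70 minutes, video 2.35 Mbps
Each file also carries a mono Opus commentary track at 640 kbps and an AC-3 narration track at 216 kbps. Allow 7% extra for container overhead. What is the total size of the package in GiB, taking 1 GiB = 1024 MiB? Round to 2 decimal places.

10.20 GiB

Audio total: 640 + 216 = 856 kbps = 0.856 Mbps.
TV episode: 15.156 Mbps × 3240 s × 1.07 = 52542.8 Mb
short film: 16.966 Mbps × 1140 s × 1.07 = 20695.1 Mb
lecture capture: 3.206 Mbps × 4200 s × 1.07 = 14407.8 Mb
Total: 87645.7 Mb = 10955.7 MB.
= 10.20 GiB.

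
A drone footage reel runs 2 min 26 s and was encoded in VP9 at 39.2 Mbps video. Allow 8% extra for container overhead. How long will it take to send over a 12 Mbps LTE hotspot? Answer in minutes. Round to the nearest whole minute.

9 minutes

2 min 26 s = 146 s
File: 39.200 Mbps × 146 s = 5723.2 Mb.
With 8% container overhead: ×1.08. → 6181.1 Mb.
At 12 Mbps: 6181.1 / 12 = 515.1 s ≈ 8.58 minutes.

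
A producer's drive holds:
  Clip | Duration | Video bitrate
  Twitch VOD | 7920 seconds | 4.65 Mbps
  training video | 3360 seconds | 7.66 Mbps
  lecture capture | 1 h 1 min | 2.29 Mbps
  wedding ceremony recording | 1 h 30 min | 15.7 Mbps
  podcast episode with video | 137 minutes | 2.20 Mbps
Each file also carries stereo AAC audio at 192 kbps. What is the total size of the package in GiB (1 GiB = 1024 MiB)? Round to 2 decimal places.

Audio: 192 kbps = 0.192 Mbps.
Twitch VOD: 4.842 Mbps × 7920 s = 38348.6 Mb
training video: 7.852 Mbps × 3360 s = 26382.7 Mb
lecture capture: 2.482 Mbps × 3660 s = 9084.1 Mb
wedding ceremony recording: 15.892 Mbps × 5400 s = 85816.8 Mb
podcast episode with video: 2.392 Mbps × 8220 s = 19662.2 Mb
Total: 179294.5 Mb = 22411.8 MB.
= 20.87 GiB.

20.87 GiB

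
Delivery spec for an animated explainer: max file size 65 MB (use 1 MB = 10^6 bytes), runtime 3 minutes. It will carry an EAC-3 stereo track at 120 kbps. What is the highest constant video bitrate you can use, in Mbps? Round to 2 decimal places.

2.77 Mbps

Budget: 65 MB = 520.0 Mb.
3 min = 180 s
Total bitrate budget: 520.0 Mb / 180 s = 2.889 Mbps.
Audio: 120 kbps = 0.120 Mbps.
Video: 2.889 − 0.120 = 2.769 Mbps.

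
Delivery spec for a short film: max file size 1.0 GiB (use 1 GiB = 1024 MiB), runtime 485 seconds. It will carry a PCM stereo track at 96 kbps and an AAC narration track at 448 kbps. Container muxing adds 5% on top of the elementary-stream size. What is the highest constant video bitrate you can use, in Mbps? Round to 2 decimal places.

16.32 Mbps

Budget: 1.0 GiB = 8589.9 Mb.
Stream payload after overhead: 8589.9 / 1.05 = 8180.9 Mb.
Total bitrate budget: 8180.9 Mb / 485 s = 16.868 Mbps.
Audio total: 96 + 448 = 544 kbps = 0.544 Mbps.
Video: 16.868 − 0.544 = 16.324 Mbps.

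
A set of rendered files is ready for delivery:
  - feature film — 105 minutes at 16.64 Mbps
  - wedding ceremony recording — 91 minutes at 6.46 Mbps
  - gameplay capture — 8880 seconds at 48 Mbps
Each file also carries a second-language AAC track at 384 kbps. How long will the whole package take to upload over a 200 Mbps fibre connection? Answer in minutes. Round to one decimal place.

Audio: 384 kbps = 0.384 Mbps.
feature film: 17.024 Mbps × 6300 s = 107251.2 Mb
wedding ceremony recording: 6.844 Mbps × 5460 s = 37368.2 Mb
gameplay capture: 48.384 Mbps × 8880 s = 429649.9 Mb
Total: 574269.4 Mb = 71783.7 MB.
At 200 Mbps: 574269.4 / 200 = 2871 s ≈ 47.9 minutes.

47.9 minutes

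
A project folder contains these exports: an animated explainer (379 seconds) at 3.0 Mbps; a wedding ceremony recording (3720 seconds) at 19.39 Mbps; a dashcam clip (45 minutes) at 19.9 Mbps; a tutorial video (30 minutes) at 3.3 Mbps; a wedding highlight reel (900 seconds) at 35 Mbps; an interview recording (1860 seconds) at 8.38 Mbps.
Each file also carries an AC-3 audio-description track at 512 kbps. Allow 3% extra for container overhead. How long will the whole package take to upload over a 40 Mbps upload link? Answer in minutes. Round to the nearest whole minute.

80 minutes

Audio: 512 kbps = 0.512 Mbps.
animated explainer: 3.512 Mbps × 379 s × 1.03 = 1371.0 Mb
wedding ceremony recording: 19.902 Mbps × 3720 s × 1.03 = 76256.5 Mb
dashcam clip: 20.412 Mbps × 2700 s × 1.03 = 56765.8 Mb
tutorial video: 3.812 Mbps × 1800 s × 1.03 = 7067.4 Mb
wedding highlight reel: 35.512 Mbps × 900 s × 1.03 = 32919.6 Mb
interview recording: 8.892 Mbps × 1860 s × 1.03 = 17035.3 Mb
Total: 191415.6 Mb = 23927.0 MB.
At 40 Mbps: 191415.6 / 40 = 4785 s ≈ 79.8 minutes.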